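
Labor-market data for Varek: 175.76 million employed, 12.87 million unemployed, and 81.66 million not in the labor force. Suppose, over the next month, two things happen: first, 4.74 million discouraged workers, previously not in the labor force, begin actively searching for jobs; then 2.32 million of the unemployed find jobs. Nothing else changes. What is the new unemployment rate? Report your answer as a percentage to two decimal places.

Initially, labor force = 175.76 + 12.87 = 188.63 million, so u = 12.87/188.63 = 6.82%.
After the first change, unemployed and labor force both rise by 4.74 → E = 175.76, U = 17.61, labor force = 193.37 million.
After the second change, unemployed falls and employed rises by 2.32; labor force unchanged → E = 178.08, U = 15.29, labor force = 193.37 million.
New unemployment rate = 15.29 / 193.37 = 7.91%.

New unemployment rate ≈ 7.91%.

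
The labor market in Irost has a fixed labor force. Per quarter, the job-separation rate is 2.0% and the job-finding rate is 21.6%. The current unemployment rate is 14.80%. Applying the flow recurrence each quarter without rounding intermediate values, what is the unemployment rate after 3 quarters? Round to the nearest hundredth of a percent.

Unemployment rate after three quarters ≈ 11.30%.

With a fixed labor force, u_{t+1} = u_t + s·(1−u_t) − f·u_t = u_t·(1−s−f) + s.
Here 1−s−f = 0.764 and s = 0.020.
u_1 = 0.148000 × 0.764 + 0.020 = 0.133072.
u_2 = 0.133072 × 0.764 + 0.020 = 0.121667.
u_3 = 0.121667 × 0.764 + 0.020 = 0.112954.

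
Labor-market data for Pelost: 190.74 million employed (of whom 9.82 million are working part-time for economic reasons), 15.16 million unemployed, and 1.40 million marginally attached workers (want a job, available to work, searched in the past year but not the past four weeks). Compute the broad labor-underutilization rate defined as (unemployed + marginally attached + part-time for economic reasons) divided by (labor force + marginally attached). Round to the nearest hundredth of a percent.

Broad underutilization rate ≈ 12.73%.

Labor force = 190.74 + 15.16 = 205.90 million.
Numerator = 15.16 + 1.40 + 9.82 = 26.38 million.
Denominator = 205.90 + 1.40 = 207.30 million.
Broad rate = 26.38 / 207.30 = 12.73%.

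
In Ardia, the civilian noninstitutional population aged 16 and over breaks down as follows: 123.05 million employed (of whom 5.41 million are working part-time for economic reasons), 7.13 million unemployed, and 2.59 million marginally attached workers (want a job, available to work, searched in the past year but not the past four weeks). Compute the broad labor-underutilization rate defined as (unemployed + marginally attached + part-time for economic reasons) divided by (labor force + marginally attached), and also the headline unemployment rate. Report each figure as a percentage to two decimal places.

Broad underutilization rate ≈ 11.40%; headline unemployment rate ≈ 5.48%.

Labor force = 123.05 + 7.13 = 130.18 million.
Numerator = 7.13 + 2.59 + 5.41 = 15.13 million.
Denominator = 130.18 + 2.59 = 132.77 million.
Broad rate = 15.13 / 132.77 = 11.40%.
Headline unemployment rate = 7.13 / 130.18 = 5.48%.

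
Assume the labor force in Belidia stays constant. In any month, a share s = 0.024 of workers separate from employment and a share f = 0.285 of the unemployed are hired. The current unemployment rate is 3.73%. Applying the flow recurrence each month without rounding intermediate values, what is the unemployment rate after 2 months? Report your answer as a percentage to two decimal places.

Unemployment rate after two months ≈ 5.84%.

With a fixed labor force, u_{t+1} = u_t + s·(1−u_t) − f·u_t = u_t·(1−s−f) + s.
Here 1−s−f = 0.691 and s = 0.024.
u_1 = 0.037300 × 0.691 + 0.024 = 0.049774.
u_2 = 0.049774 × 0.691 + 0.024 = 0.058394.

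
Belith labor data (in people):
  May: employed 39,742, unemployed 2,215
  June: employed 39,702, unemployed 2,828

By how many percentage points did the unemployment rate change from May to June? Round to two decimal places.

The unemployment rate changed by +1.37 percentage points.

May: labor force = 39,742 + 2,215 = 41,957; u = 2,215/41,957 = 5.28%.
June: labor force = 39,702 + 2,828 = 42,530; u = 2,828/42,530 = 6.65%.
Change = 6.65% − 5.28% = +1.37 pp.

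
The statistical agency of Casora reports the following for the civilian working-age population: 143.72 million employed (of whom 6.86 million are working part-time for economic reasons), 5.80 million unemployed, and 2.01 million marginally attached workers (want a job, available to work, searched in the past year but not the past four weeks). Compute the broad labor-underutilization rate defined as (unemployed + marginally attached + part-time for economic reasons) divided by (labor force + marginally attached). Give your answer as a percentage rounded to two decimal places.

Broad underutilization rate ≈ 9.68%.

Labor force = 143.72 + 5.80 = 149.52 million.
Numerator = 5.80 + 2.01 + 6.86 = 14.67 million.
Denominator = 149.52 + 2.01 = 151.53 million.
Broad rate = 14.67 / 151.53 = 9.68%.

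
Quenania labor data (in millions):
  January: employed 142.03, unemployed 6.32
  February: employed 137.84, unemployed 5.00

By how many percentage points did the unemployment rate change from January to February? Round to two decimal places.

The unemployment rate changed by −0.76 percentage points.

January: labor force = 142.03 + 6.32 = 148.35; u = 6.32/148.35 = 4.26%.
February: labor force = 137.84 + 5.00 = 142.84; u = 5.00/142.84 = 3.50%.
Change = 3.50% − 4.26% = −0.76 pp.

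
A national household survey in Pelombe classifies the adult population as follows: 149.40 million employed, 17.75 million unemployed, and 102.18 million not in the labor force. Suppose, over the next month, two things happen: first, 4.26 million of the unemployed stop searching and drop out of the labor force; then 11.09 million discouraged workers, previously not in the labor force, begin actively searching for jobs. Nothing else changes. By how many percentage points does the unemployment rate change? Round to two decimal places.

The unemployment rate changes by +3.51 percentage points.

Initially, labor force = 149.40 + 17.75 = 167.15 million, so u = 17.75/167.15 = 10.62%.
After the first change, unemployed and labor force both fall by 4.26 → E = 149.40, U = 13.49, labor force = 162.89 million.
After the second change, unemployed and labor force both rise by 11.09 → E = 149.40, U = 24.58, labor force = 173.98 million.
New unemployment rate = 24.58 / 173.98 = 14.13%.
Change = 14.13% − 10.62% = +3.51 percentage points.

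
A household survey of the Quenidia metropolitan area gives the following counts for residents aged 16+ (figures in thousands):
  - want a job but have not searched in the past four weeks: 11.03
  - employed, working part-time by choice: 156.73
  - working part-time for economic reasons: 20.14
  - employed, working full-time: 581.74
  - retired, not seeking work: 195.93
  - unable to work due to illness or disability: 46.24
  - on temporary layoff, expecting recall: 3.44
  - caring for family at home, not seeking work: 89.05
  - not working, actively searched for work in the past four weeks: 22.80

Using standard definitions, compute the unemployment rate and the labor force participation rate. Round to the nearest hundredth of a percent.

Unemployment rate ≈ 3.34%; labor force participation rate ≈ 69.63%.

Employed = 156.73 + 20.14 + 581.74 = 758.61 thousand (anyone who worked, including part-time for economic reasons, counts as employed).
Unemployed = 3.44 + 22.80 = 26.24 thousand (jobless and actively searching, or on temporary layoff).
Labor force = 758.61 + 26.24 = 784.85 thousand.
Not in labor force = 11.03 + 195.93 + 46.24 + 89.05 = 342.25 thousand (those not working and not actively searching are outside the labor force — including those who want a job but have given up searching).
Civilian working-age population = 784.85 + 342.25 = 1,127.10 thousand.
Unemployment rate = 26.24 / 784.85 = 3.34%.
Labor force participation rate = 784.85 / 1,127.10 = 69.63%.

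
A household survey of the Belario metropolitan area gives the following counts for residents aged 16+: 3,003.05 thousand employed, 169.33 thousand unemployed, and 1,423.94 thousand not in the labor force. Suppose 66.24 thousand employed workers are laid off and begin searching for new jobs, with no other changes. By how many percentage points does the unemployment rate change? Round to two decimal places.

The unemployment rate changes by +2.09 percentage points.

Initially, labor force = 3,003.05 + 169.33 = 3,172.38 thousand, so u = 169.33/3,172.38 = 5.34%.
After the change, employed falls and unemployed rises by 66.24; labor force unchanged → E = 2,936.81, U = 235.57, labor force = 3,172.38 thousand.
New unemployment rate = 235.57 / 3,172.38 = 7.43%.
Change = 7.43% − 5.34% = +2.09 percentage points.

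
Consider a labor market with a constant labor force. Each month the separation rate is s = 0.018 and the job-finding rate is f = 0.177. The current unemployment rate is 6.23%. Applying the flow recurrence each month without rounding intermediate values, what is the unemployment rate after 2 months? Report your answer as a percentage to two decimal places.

With a fixed labor force, u_{t+1} = u_t + s·(1−u_t) − f·u_t = u_t·(1−s−f) + s.
Here 1−s−f = 0.805 and s = 0.018.
u_1 = 0.062300 × 0.805 + 0.018 = 0.068152.
u_2 = 0.068152 × 0.805 + 0.018 = 0.072862.

Unemployment rate after two months ≈ 7.29%.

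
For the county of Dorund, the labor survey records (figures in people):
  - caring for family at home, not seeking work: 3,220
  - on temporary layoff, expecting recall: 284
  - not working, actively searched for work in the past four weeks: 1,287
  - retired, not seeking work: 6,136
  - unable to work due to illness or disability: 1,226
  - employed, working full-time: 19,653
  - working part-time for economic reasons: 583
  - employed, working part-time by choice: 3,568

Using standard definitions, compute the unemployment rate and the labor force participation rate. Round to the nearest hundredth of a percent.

Employed = 19,653 + 583 + 3,568 = 23,804 (anyone who worked, including part-time for economic reasons, counts as employed).
Unemployed = 284 + 1,287 = 1,571 (jobless and actively searching, or on temporary layoff).
Labor force = 23,804 + 1,571 = 25,375.
Not in labor force = 3,220 + 6,136 + 1,226 = 10,582 (those not working and not actively searching are outside the labor force).
Civilian working-age population = 25,375 + 10,582 = 35,957.
Unemployment rate = 1,571 / 25,375 = 6.19%.
Labor force participation rate = 25,375 / 35,957 = 70.57%.

Unemployment rate ≈ 6.19%; labor force participation rate ≈ 70.57%.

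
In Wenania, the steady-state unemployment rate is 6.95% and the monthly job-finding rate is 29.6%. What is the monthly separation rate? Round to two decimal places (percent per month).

Separation rate ≈ 2.21% per month.

From u* = s/(s+f): s = u·f/(1−u).
s = 0.0695 × 29.6 / (1 − 0.0695) = 2.0572 / 0.9305 ≈ 2.21% per month.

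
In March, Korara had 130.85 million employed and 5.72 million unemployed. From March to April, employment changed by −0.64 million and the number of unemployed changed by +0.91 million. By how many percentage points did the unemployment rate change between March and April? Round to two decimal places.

The unemployment rate changed by +0.66 percentage points.

March: labor force = 130.85 + 5.72 = 136.57; u = 5.72/136.57 = 4.19%.
April: labor force = 130.21 + 6.63 = 136.84; u = 6.63/136.84 = 4.85%.
Change = 4.85% − 4.19% = +0.66 pp.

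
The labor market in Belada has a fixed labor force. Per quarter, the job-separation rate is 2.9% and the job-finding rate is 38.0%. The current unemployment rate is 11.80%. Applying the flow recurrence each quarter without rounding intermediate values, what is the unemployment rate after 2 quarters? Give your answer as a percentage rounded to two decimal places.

With a fixed labor force, u_{t+1} = u_t + s·(1−u_t) − f·u_t = u_t·(1−s−f) + s.
Here 1−s−f = 0.591 and s = 0.029.
u_1 = 0.118000 × 0.591 + 0.029 = 0.098738.
u_2 = 0.098738 × 0.591 + 0.029 = 0.087354.

Unemployment rate after two quarters ≈ 8.74%.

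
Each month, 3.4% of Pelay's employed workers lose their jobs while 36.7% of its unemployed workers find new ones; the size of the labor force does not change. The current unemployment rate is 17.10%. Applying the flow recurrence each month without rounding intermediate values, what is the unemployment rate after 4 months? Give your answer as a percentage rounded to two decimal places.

With a fixed labor force, u_{t+1} = u_t + s·(1−u_t) − f·u_t = u_t·(1−s−f) + s.
Here 1−s−f = 0.599 and s = 0.034.
u_1 = 0.171000 × 0.599 + 0.034 = 0.136429.
u_2 = 0.136429 × 0.599 + 0.034 = 0.115721.
u_3 = 0.115721 × 0.599 + 0.034 = 0.103317.
u_4 = 0.103317 × 0.599 + 0.034 = 0.095887.

Unemployment rate after four months ≈ 9.59%.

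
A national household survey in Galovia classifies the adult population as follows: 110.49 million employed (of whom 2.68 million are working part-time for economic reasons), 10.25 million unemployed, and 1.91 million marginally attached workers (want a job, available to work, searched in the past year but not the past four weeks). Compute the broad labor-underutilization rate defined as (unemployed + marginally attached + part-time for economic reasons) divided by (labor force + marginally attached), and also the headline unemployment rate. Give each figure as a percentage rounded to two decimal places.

Labor force = 110.49 + 10.25 = 120.74 million.
Numerator = 10.25 + 1.91 + 2.68 = 14.84 million.
Denominator = 120.74 + 1.91 = 122.65 million.
Broad rate = 14.84 / 122.65 = 12.10%.
Headline unemployment rate = 10.25 / 120.74 = 8.49%.

Broad underutilization rate ≈ 12.10%; headline unemployment rate ≈ 8.49%.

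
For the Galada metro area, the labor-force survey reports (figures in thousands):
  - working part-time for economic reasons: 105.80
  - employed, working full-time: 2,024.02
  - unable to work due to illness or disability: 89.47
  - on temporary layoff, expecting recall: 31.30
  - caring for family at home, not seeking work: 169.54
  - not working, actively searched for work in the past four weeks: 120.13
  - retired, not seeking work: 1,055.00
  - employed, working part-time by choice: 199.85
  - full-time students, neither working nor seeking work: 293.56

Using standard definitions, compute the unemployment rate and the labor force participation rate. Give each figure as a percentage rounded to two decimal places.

Unemployment rate ≈ 6.10%; labor force participation rate ≈ 60.68%.

Employed = 105.80 + 2,024.02 + 199.85 = 2,329.67 thousand (anyone who worked, including part-time for economic reasons, counts as employed).
Unemployed = 31.30 + 120.13 = 151.43 thousand (jobless and actively searching, or on temporary layoff).
Labor force = 2,329.67 + 151.43 = 2,481.10 thousand.
Not in labor force = 89.47 + 169.54 + 1,055.00 + 293.56 = 1,607.57 thousand (those not working and not actively searching are outside the labor force).
Civilian working-age population = 2,481.10 + 1,607.57 = 4,088.67 thousand.
Unemployment rate = 151.43 / 2,481.10 = 6.10%.
Labor force participation rate = 2,481.10 / 4,088.67 = 60.68%.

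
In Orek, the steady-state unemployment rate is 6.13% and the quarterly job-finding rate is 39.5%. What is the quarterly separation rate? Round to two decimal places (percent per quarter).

From u* = s/(s+f): s = u·f/(1−u).
s = 0.0613 × 39.5 / (1 − 0.0613) = 2.4213 / 0.9387 ≈ 2.58% per quarter.

Separation rate ≈ 2.58% per quarter.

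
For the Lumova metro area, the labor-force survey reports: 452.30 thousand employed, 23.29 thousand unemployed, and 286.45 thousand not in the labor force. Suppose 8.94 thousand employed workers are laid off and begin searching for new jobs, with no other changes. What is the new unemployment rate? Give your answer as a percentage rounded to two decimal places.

Initially, labor force = 452.30 + 23.29 = 475.59 thousand, so u = 23.29/475.59 = 4.90%.
After the change, employed falls and unemployed rises by 8.94; labor force unchanged → E = 443.36, U = 32.23, labor force = 475.59 thousand.
New unemployment rate = 32.23 / 475.59 = 6.78%.

New unemployment rate ≈ 6.78%.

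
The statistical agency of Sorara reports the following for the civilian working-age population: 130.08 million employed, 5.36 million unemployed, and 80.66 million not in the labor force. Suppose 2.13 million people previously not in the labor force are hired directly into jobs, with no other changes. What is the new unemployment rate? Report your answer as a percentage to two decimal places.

New unemployment rate ≈ 3.90%.

Initially, labor force = 130.08 + 5.36 = 135.44 million, so u = 5.36/135.44 = 3.96%.
After the change, employed and labor force both rise by 2.13; unemployed unchanged → E = 132.21, U = 5.36, labor force = 137.57 million.
New unemployment rate = 5.36 / 137.57 = 3.90%.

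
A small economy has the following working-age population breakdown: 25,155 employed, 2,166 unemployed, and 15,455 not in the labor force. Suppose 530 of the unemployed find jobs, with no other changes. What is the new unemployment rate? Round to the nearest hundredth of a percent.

Initially, labor force = 25,155 + 2,166 = 27,321, so u = 2,166/27,321 = 7.93%.
After the change, unemployed falls and employed rises by 530; labor force unchanged → E = 25,685, U = 1,636, labor force = 27,321.
New unemployment rate = 1,636 / 27,321 = 5.99%.

New unemployment rate ≈ 5.99%.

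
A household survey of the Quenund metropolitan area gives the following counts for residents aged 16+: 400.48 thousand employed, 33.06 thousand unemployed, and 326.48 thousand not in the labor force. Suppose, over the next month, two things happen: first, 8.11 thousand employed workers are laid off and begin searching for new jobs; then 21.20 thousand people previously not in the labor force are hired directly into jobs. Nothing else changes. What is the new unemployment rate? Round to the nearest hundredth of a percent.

New unemployment rate ≈ 9.05%.

Initially, labor force = 400.48 + 33.06 = 433.54 thousand, so u = 33.06/433.54 = 7.63%.
After the first change, employed falls and unemployed rises by 8.11; labor force unchanged → E = 392.37, U = 41.17, labor force = 433.54 thousand.
After the second change, employed and labor force both rise by 21.20; unemployed unchanged → E = 413.57, U = 41.17, labor force = 454.74 thousand.
New unemployment rate = 41.17 / 454.74 = 9.05%.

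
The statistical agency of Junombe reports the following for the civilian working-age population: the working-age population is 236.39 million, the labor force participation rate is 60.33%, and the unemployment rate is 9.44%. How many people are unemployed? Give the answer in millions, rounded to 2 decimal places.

Labor force = 0.6033 × 236.39 = 142.61 million.
Unemployed = 0.0944 × 142.61 ≈ 13.46 million.

About 13.46 million are unemployed.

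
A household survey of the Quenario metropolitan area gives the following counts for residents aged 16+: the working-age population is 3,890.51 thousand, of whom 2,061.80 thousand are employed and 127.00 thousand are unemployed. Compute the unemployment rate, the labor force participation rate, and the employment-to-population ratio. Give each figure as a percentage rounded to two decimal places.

Unemployment rate ≈ 5.80%; labor force participation rate ≈ 56.26%; employment-population ratio ≈ 53.00%.

Labor force = employed + unemployed = 2,061.80 + 127.00 = 2,188.80 thousand.
Unemployment rate = 127.00 / 2,188.80 = 5.80%.
Labor force participation rate = 2,188.80 / 3,890.51 = 56.26%.
Employment-population ratio = 2,061.80 / 3,890.51 = 53.00%.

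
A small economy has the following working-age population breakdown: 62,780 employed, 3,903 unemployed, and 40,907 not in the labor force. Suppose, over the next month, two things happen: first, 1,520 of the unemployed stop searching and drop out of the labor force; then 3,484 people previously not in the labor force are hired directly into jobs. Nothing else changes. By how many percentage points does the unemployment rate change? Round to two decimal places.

Initially, labor force = 62,780 + 3,903 = 66,683, so u = 3,903/66,683 = 5.85%.
After the first change, unemployed and labor force both fall by 1,520 → E = 62,780, U = 2,383, labor force = 65,163.
After the second change, employed and labor force both rise by 3,484; unemployed unchanged → E = 66,264, U = 2,383, labor force = 68,647.
New unemployment rate = 2,383 / 68,647 = 3.47%.
Change = 3.47% − 5.85% = −2.38 percentage points.

The unemployment rate changes by −2.38 percentage points.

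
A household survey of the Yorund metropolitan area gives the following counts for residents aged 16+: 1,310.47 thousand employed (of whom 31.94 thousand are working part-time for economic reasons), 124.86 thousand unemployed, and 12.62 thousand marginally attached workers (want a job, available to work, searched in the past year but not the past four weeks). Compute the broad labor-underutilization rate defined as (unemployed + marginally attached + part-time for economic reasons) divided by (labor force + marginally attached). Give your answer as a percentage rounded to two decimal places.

Broad underutilization rate ≈ 11.70%.

Labor force = 1,310.47 + 124.86 = 1,435.33 thousand.
Numerator = 124.86 + 12.62 + 31.94 = 169.42 thousand.
Denominator = 1,435.33 + 12.62 = 1,447.95 thousand.
Broad rate = 169.42 / 1,447.95 = 11.70%.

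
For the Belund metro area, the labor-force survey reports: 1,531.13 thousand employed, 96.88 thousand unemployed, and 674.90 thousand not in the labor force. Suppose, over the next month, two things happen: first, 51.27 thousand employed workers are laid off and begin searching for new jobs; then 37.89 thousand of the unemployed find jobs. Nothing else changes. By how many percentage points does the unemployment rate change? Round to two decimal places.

Initially, labor force = 1,531.13 + 96.88 = 1,628.01 thousand, so u = 96.88/1,628.01 = 5.95%.
After the first change, employed falls and unemployed rises by 51.27; labor force unchanged → E = 1,479.86, U = 148.15, labor force = 1,628.01 thousand.
After the second change, unemployed falls and employed rises by 37.89; labor force unchanged → E = 1,517.75, U = 110.26, labor force = 1,628.01 thousand.
New unemployment rate = 110.26 / 1,628.01 = 6.77%.
Change = 6.77% − 5.95% = +0.82 percentage points.

The unemployment rate changes by +0.82 percentage points.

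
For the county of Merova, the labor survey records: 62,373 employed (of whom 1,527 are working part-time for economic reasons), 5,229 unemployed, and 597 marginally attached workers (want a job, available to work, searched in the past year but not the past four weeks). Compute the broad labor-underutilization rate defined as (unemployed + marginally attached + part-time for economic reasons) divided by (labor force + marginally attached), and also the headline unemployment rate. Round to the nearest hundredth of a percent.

Labor force = 62,373 + 5,229 = 67,602.
Numerator = 5,229 + 597 + 1,527 = 7,353.
Denominator = 67,602 + 597 = 68,199.
Broad rate = 7,353 / 68,199 = 10.78%.
Headline unemployment rate = 5,229 / 67,602 = 7.73%.

Broad underutilization rate ≈ 10.78%; headline unemployment rate ≈ 7.73%.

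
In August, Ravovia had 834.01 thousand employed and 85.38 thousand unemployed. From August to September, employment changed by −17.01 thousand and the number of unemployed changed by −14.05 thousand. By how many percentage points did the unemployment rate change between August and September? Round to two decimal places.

The unemployment rate changed by −1.26 percentage points.

August: labor force = 834.01 + 85.38 = 919.39; u = 85.38/919.39 = 9.29%.
September: labor force = 817.00 + 71.33 = 888.33; u = 71.33/888.33 = 8.03%.
Change = 8.03% − 9.29% = −1.26 pp.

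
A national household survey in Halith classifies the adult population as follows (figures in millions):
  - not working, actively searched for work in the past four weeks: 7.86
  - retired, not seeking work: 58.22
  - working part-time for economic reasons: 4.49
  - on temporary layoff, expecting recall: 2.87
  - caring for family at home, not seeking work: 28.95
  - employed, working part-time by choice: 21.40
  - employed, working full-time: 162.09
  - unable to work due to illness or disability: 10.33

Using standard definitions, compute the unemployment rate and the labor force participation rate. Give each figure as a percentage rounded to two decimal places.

Employed = 4.49 + 21.40 + 162.09 = 187.98 million (anyone who worked, including part-time for economic reasons, counts as employed).
Unemployed = 7.86 + 2.87 = 10.73 million (jobless and actively searching, or on temporary layoff).
Labor force = 187.98 + 10.73 = 198.71 million.
Not in labor force = 58.22 + 28.95 + 10.33 = 97.50 million (those not working and not actively searching are outside the labor force).
Civilian working-age population = 198.71 + 97.50 = 296.21 million.
Unemployment rate = 10.73 / 198.71 = 5.40%.
Labor force participation rate = 198.71 / 296.21 = 67.08%.

Unemployment rate ≈ 5.40%; labor force participation rate ≈ 67.08%.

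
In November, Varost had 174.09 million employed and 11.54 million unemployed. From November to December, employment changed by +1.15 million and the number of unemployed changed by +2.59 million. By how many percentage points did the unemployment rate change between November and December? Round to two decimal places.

November: labor force = 174.09 + 11.54 = 185.63; u = 11.54/185.63 = 6.22%.
December: labor force = 175.24 + 14.13 = 189.37; u = 14.13/189.37 = 7.46%.
Change = 7.46% − 6.22% = +1.24 pp.

The unemployment rate changed by +1.24 percentage points.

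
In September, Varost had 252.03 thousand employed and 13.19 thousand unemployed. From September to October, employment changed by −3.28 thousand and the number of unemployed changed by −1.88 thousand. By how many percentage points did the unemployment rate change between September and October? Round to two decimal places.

The unemployment rate changed by −0.62 percentage points.

September: labor force = 252.03 + 13.19 = 265.22; u = 13.19/265.22 = 4.97%.
October: labor force = 248.75 + 11.31 = 260.06; u = 11.31/260.06 = 4.35%.
Change = 4.35% − 4.97% = −0.62 pp.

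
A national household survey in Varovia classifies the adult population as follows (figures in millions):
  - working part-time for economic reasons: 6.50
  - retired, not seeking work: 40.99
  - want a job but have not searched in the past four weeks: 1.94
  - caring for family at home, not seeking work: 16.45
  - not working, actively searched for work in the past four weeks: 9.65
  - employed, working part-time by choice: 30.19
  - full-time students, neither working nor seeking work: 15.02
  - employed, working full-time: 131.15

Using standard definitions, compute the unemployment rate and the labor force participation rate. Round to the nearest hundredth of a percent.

Unemployment rate ≈ 5.44%; labor force participation rate ≈ 70.46%.

Employed = 6.50 + 30.19 + 131.15 = 167.84 million (anyone who worked, including part-time for economic reasons, counts as employed).
Unemployed = 9.65 million.
Labor force = 167.84 + 9.65 = 177.49 million.
Not in labor force = 40.99 + 1.94 + 16.45 + 15.02 = 74.40 million (those not working and not actively searching are outside the labor force — including those who want a job but have given up searching).
Civilian working-age population = 177.49 + 74.40 = 251.89 million.
Unemployment rate = 9.65 / 177.49 = 5.44%.
Labor force participation rate = 177.49 / 251.89 = 70.46%.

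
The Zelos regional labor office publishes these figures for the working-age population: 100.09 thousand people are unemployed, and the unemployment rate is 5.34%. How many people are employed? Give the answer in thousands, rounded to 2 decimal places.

Labor force = U / u = 100.09 / 0.0534 ≈ 1,874.34 thousand.
Employed = labor force − unemployed = 1,874.34 − 100.09 = 1,774.25 thousand.

About 1,774.25 thousand are employed.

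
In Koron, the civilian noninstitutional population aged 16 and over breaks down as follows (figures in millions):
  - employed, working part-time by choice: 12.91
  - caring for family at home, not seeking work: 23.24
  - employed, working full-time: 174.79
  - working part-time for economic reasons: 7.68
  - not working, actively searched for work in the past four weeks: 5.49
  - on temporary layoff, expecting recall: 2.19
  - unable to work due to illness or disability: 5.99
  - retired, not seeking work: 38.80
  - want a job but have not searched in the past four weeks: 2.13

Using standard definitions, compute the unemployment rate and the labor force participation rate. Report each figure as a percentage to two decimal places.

Unemployment rate ≈ 3.78%; labor force participation rate ≈ 74.32%.

Employed = 12.91 + 174.79 + 7.68 = 195.38 million (anyone who worked, including part-time for economic reasons, counts as employed).
Unemployed = 5.49 + 2.19 = 7.68 million (jobless and actively searching, or on temporary layoff).
Labor force = 195.38 + 7.68 = 203.06 million.
Not in labor force = 23.24 + 5.99 + 38.80 + 2.13 = 70.16 million (those not working and not actively searching are outside the labor force — including those who want a job but have given up searching).
Civilian working-age population = 203.06 + 70.16 = 273.22 million.
Unemployment rate = 7.68 / 203.06 = 3.78%.
Labor force participation rate = 203.06 / 273.22 = 74.32%.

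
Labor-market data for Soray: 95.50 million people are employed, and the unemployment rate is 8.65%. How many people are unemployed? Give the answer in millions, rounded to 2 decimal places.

Let U be the number unemployed. The labor force is E + U, and U/(E+U) = 0.0865.
So U = 0.0865 × 95.50 / (1 − 0.0865) = 8.2608 / 0.9135 ≈ 9.04 million.

About 9.04 million are unemployed.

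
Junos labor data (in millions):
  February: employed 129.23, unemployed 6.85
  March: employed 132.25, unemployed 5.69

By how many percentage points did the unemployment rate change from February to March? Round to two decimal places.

The unemployment rate changed by −0.91 percentage points.

February: labor force = 129.23 + 6.85 = 136.08; u = 6.85/136.08 = 5.03%.
March: labor force = 132.25 + 5.69 = 137.94; u = 5.69/137.94 = 4.12%.
Change = 4.12% − 5.03% = −0.91 pp.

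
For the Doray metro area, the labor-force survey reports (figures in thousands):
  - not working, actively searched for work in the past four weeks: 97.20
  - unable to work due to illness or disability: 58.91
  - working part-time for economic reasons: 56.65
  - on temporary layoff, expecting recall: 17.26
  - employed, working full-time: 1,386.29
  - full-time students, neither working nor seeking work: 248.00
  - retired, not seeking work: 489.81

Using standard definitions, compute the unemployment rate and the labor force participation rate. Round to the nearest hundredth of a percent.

Employed = 56.65 + 1,386.29 = 1,442.94 thousand (anyone who worked, including part-time for economic reasons, counts as employed).
Unemployed = 97.20 + 17.26 = 114.46 thousand (jobless and actively searching, or on temporary layoff).
Labor force = 1,442.94 + 114.46 = 1,557.40 thousand.
Not in labor force = 58.91 + 248.00 + 489.81 = 796.72 thousand (those not working and not actively searching are outside the labor force).
Civilian working-age population = 1,557.40 + 796.72 = 2,354.12 thousand.
Unemployment rate = 114.46 / 1,557.40 = 7.35%.
Labor force participation rate = 1,557.40 / 2,354.12 = 66.16%.

Unemployment rate ≈ 7.35%; labor force participation rate ≈ 66.16%.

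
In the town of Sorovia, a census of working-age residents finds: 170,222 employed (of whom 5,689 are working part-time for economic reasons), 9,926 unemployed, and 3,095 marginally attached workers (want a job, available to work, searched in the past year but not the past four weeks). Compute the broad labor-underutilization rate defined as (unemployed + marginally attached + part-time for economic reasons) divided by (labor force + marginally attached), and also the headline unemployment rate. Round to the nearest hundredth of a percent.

Broad underutilization rate ≈ 10.21%; headline unemployment rate ≈ 5.51%.

Labor force = 170,222 + 9,926 = 180,148.
Numerator = 9,926 + 3,095 + 5,689 = 18,710.
Denominator = 180,148 + 3,095 = 183,243.
Broad rate = 18,710 / 183,243 = 10.21%.
Headline unemployment rate = 9,926 / 180,148 = 5.51%.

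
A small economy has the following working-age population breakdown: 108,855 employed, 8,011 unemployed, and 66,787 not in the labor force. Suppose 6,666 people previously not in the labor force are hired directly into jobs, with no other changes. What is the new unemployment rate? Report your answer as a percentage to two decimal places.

New unemployment rate ≈ 6.48%.

Initially, labor force = 108,855 + 8,011 = 116,866, so u = 8,011/116,866 = 6.85%.
After the change, employed and labor force both rise by 6,666; unemployed unchanged → E = 115,521, U = 8,011, labor force = 123,532.
New unemployment rate = 8,011 / 123,532 = 6.48%.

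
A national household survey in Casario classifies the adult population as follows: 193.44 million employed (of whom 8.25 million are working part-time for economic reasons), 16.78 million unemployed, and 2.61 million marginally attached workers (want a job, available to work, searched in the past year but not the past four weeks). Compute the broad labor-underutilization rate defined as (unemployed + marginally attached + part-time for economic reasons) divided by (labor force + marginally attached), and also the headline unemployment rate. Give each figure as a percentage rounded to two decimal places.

Labor force = 193.44 + 16.78 = 210.22 million.
Numerator = 16.78 + 2.61 + 8.25 = 27.64 million.
Denominator = 210.22 + 2.61 = 212.83 million.
Broad rate = 27.64 / 212.83 = 12.99%.
Headline unemployment rate = 16.78 / 210.22 = 7.98%.

Broad underutilization rate ≈ 12.99%; headline unemployment rate ≈ 7.98%.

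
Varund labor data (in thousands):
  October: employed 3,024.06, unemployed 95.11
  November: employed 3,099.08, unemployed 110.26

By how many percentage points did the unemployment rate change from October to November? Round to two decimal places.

October: labor force = 3,024.06 + 95.11 = 3,119.17; u = 95.11/3,119.17 = 3.05%.
November: labor force = 3,099.08 + 110.26 = 3,209.34; u = 110.26/3,209.34 = 3.44%.
Change = 3.44% − 3.05% = +0.39 pp.

The unemployment rate changed by +0.39 percentage points.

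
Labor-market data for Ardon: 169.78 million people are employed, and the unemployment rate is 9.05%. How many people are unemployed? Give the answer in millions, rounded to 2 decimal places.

Let U be the number unemployed. The labor force is E + U, and U/(E+U) = 0.0905.
So U = 0.0905 × 169.78 / (1 − 0.0905) = 15.3651 / 0.9095 ≈ 16.89 million.

About 16.89 million are unemployed.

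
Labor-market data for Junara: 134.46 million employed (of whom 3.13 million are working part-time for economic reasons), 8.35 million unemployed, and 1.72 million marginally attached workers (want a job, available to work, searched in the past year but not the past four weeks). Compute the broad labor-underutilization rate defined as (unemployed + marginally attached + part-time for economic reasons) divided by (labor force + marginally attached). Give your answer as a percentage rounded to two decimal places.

Labor force = 134.46 + 8.35 = 142.81 million.
Numerator = 8.35 + 1.72 + 3.13 = 13.20 million.
Denominator = 142.81 + 1.72 = 144.53 million.
Broad rate = 13.20 / 144.53 = 9.13%.

Broad underutilization rate ≈ 9.13%.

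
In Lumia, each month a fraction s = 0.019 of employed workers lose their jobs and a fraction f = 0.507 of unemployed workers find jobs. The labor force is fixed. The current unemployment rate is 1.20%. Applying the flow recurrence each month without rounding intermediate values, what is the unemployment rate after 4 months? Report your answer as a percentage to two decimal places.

Unemployment rate after four months ≈ 3.49%.

With a fixed labor force, u_{t+1} = u_t + s·(1−u_t) − f·u_t = u_t·(1−s−f) + s.
Here 1−s−f = 0.474 and s = 0.019.
u_1 = 0.012000 × 0.474 + 0.019 = 0.024688.
u_2 = 0.024688 × 0.474 + 0.019 = 0.030702.
u_3 = 0.030702 × 0.474 + 0.019 = 0.033553.
u_4 = 0.033553 × 0.474 + 0.019 = 0.034904.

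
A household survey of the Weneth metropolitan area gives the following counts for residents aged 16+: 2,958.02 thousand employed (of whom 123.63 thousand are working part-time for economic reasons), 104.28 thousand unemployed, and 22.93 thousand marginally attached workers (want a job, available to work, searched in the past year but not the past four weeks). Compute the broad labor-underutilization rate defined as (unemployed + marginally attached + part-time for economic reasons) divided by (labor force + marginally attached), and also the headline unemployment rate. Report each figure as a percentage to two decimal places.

Broad underutilization rate ≈ 8.13%; headline unemployment rate ≈ 3.41%.

Labor force = 2,958.02 + 104.28 = 3,062.30 thousand.
Numerator = 104.28 + 22.93 + 123.63 = 250.84 thousand.
Denominator = 3,062.30 + 22.93 = 3,085.23 thousand.
Broad rate = 250.84 / 3,085.23 = 8.13%.
Headline unemployment rate = 104.28 / 3,062.30 = 3.41%.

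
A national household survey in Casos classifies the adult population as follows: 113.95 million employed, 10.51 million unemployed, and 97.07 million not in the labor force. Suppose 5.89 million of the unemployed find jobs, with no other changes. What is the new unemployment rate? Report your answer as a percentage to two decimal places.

New unemployment rate ≈ 3.71%.

Initially, labor force = 113.95 + 10.51 = 124.46 million, so u = 10.51/124.46 = 8.44%.
After the change, unemployed falls and employed rises by 5.89; labor force unchanged → E = 119.84, U = 4.62, labor force = 124.46 million.
New unemployment rate = 4.62 / 124.46 = 3.71%.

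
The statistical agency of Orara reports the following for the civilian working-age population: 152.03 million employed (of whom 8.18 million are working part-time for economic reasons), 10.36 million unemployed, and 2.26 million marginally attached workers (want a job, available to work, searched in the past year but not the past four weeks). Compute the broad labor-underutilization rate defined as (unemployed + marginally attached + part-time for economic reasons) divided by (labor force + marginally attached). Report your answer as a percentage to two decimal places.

Labor force = 152.03 + 10.36 = 162.39 million.
Numerator = 10.36 + 2.26 + 8.18 = 20.80 million.
Denominator = 162.39 + 2.26 = 164.65 million.
Broad rate = 20.80 / 164.65 = 12.63%.

Broad underutilization rate ≈ 12.63%.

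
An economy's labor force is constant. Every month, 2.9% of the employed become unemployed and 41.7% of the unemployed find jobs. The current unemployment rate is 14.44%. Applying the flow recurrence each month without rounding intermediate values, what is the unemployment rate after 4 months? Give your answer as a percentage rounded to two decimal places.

Unemployment rate after four months ≈ 7.25%.

With a fixed labor force, u_{t+1} = u_t + s·(1−u_t) − f·u_t = u_t·(1−s−f) + s.
Here 1−s−f = 0.554 and s = 0.029.
u_1 = 0.144400 × 0.554 + 0.029 = 0.108998.
u_2 = 0.108998 × 0.554 + 0.029 = 0.089385.
u_3 = 0.089385 × 0.554 + 0.029 = 0.078519.
u_4 = 0.078519 × 0.554 + 0.029 = 0.072500.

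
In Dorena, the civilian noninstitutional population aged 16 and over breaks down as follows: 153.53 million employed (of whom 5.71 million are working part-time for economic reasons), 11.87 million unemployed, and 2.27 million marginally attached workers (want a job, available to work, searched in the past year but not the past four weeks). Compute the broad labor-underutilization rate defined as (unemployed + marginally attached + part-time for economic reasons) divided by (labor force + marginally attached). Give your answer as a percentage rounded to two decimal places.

Broad underutilization rate ≈ 11.84%.

Labor force = 153.53 + 11.87 = 165.40 million.
Numerator = 11.87 + 2.27 + 5.71 = 19.85 million.
Denominator = 165.40 + 2.27 = 167.67 million.
Broad rate = 19.85 / 167.67 = 11.84%.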